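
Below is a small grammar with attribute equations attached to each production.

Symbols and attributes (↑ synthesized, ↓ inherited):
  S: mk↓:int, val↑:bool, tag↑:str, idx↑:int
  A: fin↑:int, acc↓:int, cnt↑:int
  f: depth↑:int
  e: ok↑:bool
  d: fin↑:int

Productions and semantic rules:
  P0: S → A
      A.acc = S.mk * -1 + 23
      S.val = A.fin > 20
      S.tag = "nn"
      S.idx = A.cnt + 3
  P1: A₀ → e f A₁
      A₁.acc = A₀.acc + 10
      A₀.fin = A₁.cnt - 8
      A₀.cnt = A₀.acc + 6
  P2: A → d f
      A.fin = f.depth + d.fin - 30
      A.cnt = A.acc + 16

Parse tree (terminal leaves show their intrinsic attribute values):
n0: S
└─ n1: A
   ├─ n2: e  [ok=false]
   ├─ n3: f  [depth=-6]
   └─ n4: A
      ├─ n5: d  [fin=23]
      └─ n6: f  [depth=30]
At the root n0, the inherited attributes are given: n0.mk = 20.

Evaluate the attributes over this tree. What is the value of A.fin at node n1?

1. n0.mk = 20  [given at root]
2. n1.acc = 3  [S.mk * -1 + 23]
3. n2.ok = false  [terminal]
4. n3.depth = -6  [terminal]
5. n4.acc = 13  [A₀.acc + 10]
6. n5.fin = 23  [terminal]
7. n6.depth = 30  [terminal]
8. n4.fin = 23  [f.depth + d.fin - 30]
9. n4.cnt = 29  [A.acc + 16]
10. n1.fin = 21  [A₁.cnt - 8]
11. n1.cnt = 9  [A₀.acc + 6]
12. n0.val = true  [A.fin > 20]
13. n0.tag = "nn"  ["nn"]
14. n0.idx = 12  [A.cnt + 3]

21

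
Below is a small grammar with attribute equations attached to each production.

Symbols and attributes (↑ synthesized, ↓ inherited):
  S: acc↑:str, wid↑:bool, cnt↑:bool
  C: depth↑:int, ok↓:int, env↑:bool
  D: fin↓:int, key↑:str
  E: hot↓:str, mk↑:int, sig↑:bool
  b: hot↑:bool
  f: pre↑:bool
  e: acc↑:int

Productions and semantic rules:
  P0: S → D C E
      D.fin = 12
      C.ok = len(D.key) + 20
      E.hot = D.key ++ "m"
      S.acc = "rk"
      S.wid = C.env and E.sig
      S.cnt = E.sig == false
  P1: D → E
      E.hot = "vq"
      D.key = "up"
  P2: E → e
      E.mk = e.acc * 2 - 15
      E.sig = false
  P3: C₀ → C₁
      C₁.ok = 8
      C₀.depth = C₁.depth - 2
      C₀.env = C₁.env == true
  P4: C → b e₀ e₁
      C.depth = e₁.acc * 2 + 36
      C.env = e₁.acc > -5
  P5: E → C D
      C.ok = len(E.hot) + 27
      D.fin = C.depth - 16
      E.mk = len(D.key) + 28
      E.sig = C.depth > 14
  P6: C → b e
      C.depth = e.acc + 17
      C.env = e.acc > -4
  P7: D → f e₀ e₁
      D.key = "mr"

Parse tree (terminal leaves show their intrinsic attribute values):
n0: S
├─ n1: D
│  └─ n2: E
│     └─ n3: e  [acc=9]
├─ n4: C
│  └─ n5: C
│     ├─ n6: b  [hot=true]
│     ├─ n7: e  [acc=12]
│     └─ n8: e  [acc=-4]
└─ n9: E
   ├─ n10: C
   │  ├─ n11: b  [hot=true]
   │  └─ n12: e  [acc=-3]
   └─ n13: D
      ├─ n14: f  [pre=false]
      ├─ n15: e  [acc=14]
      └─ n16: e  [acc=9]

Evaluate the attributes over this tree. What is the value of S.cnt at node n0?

true

1. n1.fin = 12  [12]
2. n2.hot = "vq"  ["vq"]
3. n3.acc = 9  [terminal]
4. n2.mk = 3  [e.acc * 2 - 15]
5. n2.sig = false  [false]
6. n1.key = "up"  ["up"]
7. n4.ok = 22  [len(D.key) + 20]
8. n5.ok = 8  [8]
9. n6.hot = true  [terminal]
10. n7.acc = 12  [terminal]
11. n8.acc = -4  [terminal]
12. n5.depth = 28  [e₁.acc * 2 + 36]
13. n5.env = true  [e₁.acc > -5]
14. n4.depth = 26  [C₁.depth - 2]
15. n4.env = true  [C₁.env == true]
16. n9.hot = "upm"  [D.key ++ "m"]
17. n10.ok = 30  [len(E.hot) + 27]
18. n11.hot = true  [terminal]
19. n12.acc = -3  [terminal]
20. n10.depth = 14  [e.acc + 17]
21. n10.env = true  [e.acc > -4]
22. n13.fin = -2  [C.depth - 16]
23. n14.pre = false  [terminal]
24. n15.acc = 14  [terminal]
25. n16.acc = 9  [terminal]
26. n13.key = "mr"  ["mr"]
27. n9.mk = 30  [len(D.key) + 28]
28. n9.sig = false  [C.depth > 14]
29. n0.acc = "rk"  ["rk"]
30. n0.wid = false  [C.env and E.sig]
31. n0.cnt = true  [E.sig == false]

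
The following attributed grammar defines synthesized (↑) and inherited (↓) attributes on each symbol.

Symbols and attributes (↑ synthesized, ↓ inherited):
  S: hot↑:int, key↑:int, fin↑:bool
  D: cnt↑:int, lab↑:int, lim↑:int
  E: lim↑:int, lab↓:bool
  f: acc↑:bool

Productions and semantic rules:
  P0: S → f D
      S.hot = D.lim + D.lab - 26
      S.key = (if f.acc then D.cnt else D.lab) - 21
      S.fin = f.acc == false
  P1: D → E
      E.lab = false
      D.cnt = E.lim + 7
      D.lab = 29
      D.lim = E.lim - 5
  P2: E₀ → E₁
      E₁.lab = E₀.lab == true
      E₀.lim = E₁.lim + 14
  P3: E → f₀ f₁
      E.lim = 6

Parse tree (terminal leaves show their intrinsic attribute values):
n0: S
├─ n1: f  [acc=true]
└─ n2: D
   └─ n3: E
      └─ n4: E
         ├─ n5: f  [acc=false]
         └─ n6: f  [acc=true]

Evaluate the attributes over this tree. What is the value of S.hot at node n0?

18

1. n1.acc = true  [terminal]
2. n3.lab = false  [false]
3. n4.lab = false  [E₀.lab == true]
4. n5.acc = false  [terminal]
5. n6.acc = true  [terminal]
6. n4.lim = 6  [6]
7. n3.lim = 20  [E₁.lim + 14]
8. n2.cnt = 27  [E.lim + 7]
9. n2.lab = 29  [29]
10. n2.lim = 15  [E.lim - 5]
11. n0.hot = 18  [D.lim + D.lab - 26]
12. n0.key = 6  [(if f.acc then D.cnt else D.lab) - 21]
13. n0.fin = false  [f.acc == false]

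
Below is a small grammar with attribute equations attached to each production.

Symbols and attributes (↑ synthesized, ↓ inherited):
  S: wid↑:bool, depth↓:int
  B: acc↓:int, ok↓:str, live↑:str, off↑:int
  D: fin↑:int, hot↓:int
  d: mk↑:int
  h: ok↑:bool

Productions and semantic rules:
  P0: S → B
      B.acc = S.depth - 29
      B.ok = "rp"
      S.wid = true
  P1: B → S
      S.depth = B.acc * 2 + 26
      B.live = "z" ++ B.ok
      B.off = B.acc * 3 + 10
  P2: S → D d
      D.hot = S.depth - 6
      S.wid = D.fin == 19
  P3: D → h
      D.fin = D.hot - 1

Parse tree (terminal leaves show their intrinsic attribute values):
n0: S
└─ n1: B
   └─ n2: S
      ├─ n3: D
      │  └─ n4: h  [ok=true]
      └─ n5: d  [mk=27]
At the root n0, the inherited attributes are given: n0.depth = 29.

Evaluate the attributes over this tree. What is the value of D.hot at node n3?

20

1. n0.depth = 29  [given at root]
2. n1.acc = 0  [S.depth - 29]
3. n1.ok = "rp"  ["rp"]
4. n2.depth = 26  [B.acc * 2 + 26]
5. n3.hot = 20  [S.depth - 6]
6. n4.ok = true  [terminal]
7. n3.fin = 19  [D.hot - 1]
8. n5.mk = 27  [terminal]
9. n2.wid = true  [D.fin == 19]
10. n1.live = "zrp"  ["z" ++ B.ok]
11. n1.off = 10  [B.acc * 3 + 10]
12. n0.wid = true  [true]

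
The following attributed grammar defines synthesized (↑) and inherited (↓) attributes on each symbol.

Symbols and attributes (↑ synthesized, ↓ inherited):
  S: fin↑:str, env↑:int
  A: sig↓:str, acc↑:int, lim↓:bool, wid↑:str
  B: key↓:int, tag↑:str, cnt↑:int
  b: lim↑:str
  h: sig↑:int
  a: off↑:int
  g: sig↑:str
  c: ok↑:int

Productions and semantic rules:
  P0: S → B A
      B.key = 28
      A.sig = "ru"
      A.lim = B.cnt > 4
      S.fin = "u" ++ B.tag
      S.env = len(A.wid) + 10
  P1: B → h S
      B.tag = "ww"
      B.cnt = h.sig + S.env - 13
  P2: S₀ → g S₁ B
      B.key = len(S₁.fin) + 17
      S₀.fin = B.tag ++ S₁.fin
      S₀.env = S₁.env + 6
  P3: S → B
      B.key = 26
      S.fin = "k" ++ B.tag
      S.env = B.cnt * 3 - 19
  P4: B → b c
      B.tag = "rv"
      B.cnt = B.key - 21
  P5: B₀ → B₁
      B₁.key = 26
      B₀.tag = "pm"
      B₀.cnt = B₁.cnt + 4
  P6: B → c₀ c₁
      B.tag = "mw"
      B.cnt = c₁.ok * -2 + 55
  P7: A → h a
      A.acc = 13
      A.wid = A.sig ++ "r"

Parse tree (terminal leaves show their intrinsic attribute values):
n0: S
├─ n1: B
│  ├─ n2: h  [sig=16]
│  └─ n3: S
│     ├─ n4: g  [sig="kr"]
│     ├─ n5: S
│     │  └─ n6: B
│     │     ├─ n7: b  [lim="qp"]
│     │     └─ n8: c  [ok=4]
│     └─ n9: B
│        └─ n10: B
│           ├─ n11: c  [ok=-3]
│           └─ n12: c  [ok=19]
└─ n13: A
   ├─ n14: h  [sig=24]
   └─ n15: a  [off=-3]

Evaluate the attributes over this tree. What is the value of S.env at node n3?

1. n1.key = 28  [28]
2. n2.sig = 16  [terminal]
3. n4.sig = "kr"  [terminal]
4. n6.key = 26  [26]
5. n7.lim = "qp"  [terminal]
6. n8.ok = 4  [terminal]
7. n6.tag = "rv"  ["rv"]
8. n6.cnt = 5  [B.key - 21]
9. n5.fin = "krv"  ["k" ++ B.tag]
10. n5.env = -4  [B.cnt * 3 - 19]
11. n9.key = 20  [len(S₁.fin) + 17]
12. n10.key = 26  [26]
13. n11.ok = -3  [terminal]
14. n12.ok = 19  [terminal]
15. n10.tag = "mw"  ["mw"]
16. n10.cnt = 17  [c₁.ok * -2 + 55]
17. n9.tag = "pm"  ["pm"]
18. n9.cnt = 21  [B₁.cnt + 4]
19. n3.fin = "pmkrv"  [B.tag ++ S₁.fin]
20. n3.env = 2  [S₁.env + 6]
21. n1.tag = "ww"  ["ww"]
22. n1.cnt = 5  [h.sig + S.env - 13]
23. n13.sig = "ru"  ["ru"]
24. n13.lim = true  [B.cnt > 4]
25. n14.sig = 24  [terminal]
26. n15.off = -3  [terminal]
27. n13.acc = 13  [13]
28. n13.wid = "rur"  [A.sig ++ "r"]
29. n0.fin = "uww"  ["u" ++ B.tag]
30. n0.env = 13  [len(A.wid) + 10]

2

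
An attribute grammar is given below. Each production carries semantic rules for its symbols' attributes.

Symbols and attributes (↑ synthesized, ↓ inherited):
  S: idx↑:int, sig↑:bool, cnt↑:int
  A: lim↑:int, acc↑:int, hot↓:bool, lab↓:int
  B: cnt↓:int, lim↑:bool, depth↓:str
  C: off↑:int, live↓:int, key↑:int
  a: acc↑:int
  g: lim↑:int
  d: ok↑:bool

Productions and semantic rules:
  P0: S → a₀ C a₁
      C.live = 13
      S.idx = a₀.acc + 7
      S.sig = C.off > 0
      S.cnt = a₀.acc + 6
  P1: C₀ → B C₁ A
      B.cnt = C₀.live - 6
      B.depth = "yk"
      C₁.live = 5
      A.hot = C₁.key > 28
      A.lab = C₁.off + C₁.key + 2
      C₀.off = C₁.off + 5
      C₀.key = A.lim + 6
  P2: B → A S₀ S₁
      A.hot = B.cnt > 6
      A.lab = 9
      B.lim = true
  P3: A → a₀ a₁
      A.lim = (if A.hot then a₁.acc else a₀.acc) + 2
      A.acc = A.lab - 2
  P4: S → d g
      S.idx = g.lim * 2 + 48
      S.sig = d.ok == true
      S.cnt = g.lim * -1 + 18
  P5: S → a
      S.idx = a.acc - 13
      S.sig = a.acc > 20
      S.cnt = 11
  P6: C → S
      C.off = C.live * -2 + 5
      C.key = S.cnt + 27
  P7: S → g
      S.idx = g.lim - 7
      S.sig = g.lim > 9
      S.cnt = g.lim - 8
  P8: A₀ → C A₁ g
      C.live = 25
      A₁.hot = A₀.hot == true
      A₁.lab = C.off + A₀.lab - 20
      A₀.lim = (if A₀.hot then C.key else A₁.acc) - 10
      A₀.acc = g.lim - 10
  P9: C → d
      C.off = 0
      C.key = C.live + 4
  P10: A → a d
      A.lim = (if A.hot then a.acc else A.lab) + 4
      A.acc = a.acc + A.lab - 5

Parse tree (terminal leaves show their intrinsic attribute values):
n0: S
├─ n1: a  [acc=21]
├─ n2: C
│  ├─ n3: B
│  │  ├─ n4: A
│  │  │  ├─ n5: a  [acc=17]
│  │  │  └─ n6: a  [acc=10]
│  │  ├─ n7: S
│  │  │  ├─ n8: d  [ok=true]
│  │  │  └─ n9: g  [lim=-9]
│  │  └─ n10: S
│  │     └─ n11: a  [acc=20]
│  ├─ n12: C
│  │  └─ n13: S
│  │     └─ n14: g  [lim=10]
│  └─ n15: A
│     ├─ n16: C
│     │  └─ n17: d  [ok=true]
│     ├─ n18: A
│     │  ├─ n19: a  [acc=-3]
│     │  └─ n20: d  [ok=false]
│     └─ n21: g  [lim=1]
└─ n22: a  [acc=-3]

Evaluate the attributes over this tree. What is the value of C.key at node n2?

1. n1.acc = 21  [terminal]
2. n2.live = 13  [13]
3. n3.cnt = 7  [C₀.live - 6]
4. n3.depth = "yk"  ["yk"]
5. n4.hot = true  [B.cnt > 6]
6. n4.lab = 9  [9]
7. n5.acc = 17  [terminal]
8. n6.acc = 10  [terminal]
9. n4.lim = 12  [(if A.hot then a₁.acc else a₀.acc) + 2]
10. n4.acc = 7  [A.lab - 2]
11. n8.ok = true  [terminal]
12. n9.lim = -9  [terminal]
13. n7.idx = 30  [g.lim * 2 + 48]
14. n7.sig = true  [d.ok == true]
15. n7.cnt = 27  [g.lim * -1 + 18]
16. n11.acc = 20  [terminal]
17. n10.idx = 7  [a.acc - 13]
18. n10.sig = false  [a.acc > 20]
19. n10.cnt = 11  [11]
20. n3.lim = true  [true]
21. n12.live = 5  [5]
22. n14.lim = 10  [terminal]
23. n13.idx = 3  [g.lim - 7]
24. n13.sig = true  [g.lim > 9]
25. n13.cnt = 2  [g.lim - 8]
26. n12.off = -5  [C.live * -2 + 5]
27. n12.key = 29  [S.cnt + 27]
28. n15.hot = true  [C₁.key > 28]
29. n15.lab = 26  [C₁.off + C₁.key + 2]
30. n16.live = 25  [25]
31. n17.ok = true  [terminal]
32. n16.off = 0  [0]
33. n16.key = 29  [C.live + 4]
34. n18.hot = true  [A₀.hot == true]
35. n18.lab = 6  [C.off + A₀.lab - 20]
36. n19.acc = -3  [terminal]
37. n20.ok = false  [terminal]
38. n18.lim = 1  [(if A.hot then a.acc else A.lab) + 4]
39. n18.acc = -2  [a.acc + A.lab - 5]
40. n21.lim = 1  [terminal]
41. n15.lim = 19  [(if A₀.hot then C.key else A₁.acc) - 10]
42. n15.acc = -9  [g.lim - 10]
43. n2.off = 0  [C₁.off + 5]
44. n2.key = 25  [A.lim + 6]
45. n22.acc = -3  [terminal]
46. n0.idx = 28  [a₀.acc + 7]
47. n0.sig = false  [C.off > 0]
48. n0.cnt = 27  [a₀.acc + 6]

25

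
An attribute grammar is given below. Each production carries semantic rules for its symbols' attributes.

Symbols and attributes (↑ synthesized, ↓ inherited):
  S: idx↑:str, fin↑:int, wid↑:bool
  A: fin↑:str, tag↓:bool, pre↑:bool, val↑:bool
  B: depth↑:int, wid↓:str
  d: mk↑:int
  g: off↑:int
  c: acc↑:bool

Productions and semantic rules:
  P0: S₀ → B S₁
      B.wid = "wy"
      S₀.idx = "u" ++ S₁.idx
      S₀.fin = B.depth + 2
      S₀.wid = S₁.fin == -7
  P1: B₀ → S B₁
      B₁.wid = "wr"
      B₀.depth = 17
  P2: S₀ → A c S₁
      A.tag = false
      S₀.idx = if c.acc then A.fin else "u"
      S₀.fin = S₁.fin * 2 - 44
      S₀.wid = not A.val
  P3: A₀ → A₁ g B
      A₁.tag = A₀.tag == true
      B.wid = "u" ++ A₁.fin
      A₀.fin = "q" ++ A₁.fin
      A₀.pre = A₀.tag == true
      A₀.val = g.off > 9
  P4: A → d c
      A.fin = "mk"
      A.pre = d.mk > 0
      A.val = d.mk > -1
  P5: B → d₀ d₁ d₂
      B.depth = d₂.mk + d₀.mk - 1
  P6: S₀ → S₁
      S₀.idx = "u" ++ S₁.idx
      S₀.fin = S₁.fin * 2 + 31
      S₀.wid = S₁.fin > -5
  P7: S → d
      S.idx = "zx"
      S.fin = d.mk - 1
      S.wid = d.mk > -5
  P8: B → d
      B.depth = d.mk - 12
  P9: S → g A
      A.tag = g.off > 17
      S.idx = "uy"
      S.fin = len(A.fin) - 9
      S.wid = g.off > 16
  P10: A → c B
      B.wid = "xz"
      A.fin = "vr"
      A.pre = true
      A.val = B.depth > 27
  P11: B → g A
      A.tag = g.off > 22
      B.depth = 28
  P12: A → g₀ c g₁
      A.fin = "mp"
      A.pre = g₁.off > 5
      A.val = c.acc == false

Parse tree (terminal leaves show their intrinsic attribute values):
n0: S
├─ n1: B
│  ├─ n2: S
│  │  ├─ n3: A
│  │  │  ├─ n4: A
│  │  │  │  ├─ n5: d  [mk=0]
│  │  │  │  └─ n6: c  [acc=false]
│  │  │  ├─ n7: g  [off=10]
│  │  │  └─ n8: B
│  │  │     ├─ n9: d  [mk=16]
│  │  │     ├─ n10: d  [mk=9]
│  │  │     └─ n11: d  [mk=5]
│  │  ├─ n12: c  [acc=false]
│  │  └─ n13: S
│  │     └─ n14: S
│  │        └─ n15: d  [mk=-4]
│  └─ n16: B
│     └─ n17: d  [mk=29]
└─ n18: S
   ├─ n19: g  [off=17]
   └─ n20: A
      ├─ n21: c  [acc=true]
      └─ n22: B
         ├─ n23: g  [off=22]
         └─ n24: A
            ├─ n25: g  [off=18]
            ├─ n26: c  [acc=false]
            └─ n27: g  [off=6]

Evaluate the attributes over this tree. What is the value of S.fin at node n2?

1. n1.wid = "wy"  ["wy"]
2. n3.tag = false  [false]
3. n4.tag = false  [A₀.tag == true]
4. n5.mk = 0  [terminal]
5. n6.acc = false  [terminal]
6. n4.fin = "mk"  ["mk"]
7. n4.pre = false  [d.mk > 0]
8. n4.val = true  [d.mk > -1]
9. n7.off = 10  [terminal]
10. n8.wid = "umk"  ["u" ++ A₁.fin]
11. n9.mk = 16  [terminal]
12. n10.mk = 9  [terminal]
13. n11.mk = 5  [terminal]
14. n8.depth = 20  [d₂.mk + d₀.mk - 1]
15. n3.fin = "qmk"  ["q" ++ A₁.fin]
16. n3.pre = false  [A₀.tag == true]
17. n3.val = true  [g.off > 9]
18. n12.acc = false  [terminal]
19. n15.mk = -4  [terminal]
20. n14.idx = "zx"  ["zx"]
21. n14.fin = -5  [d.mk - 1]
22. n14.wid = true  [d.mk > -5]
23. n13.idx = "uzx"  ["u" ++ S₁.idx]
24. n13.fin = 21  [S₁.fin * 2 + 31]
25. n13.wid = false  [S₁.fin > -5]
26. n2.idx = "u"  [if c.acc then A.fin else "u"]
27. n2.fin = -2  [S₁.fin * 2 - 44]
28. n2.wid = false  [not A.val]
29. n16.wid = "wr"  ["wr"]
30. n17.mk = 29  [terminal]
31. n16.depth = 17  [d.mk - 12]
32. n1.depth = 17  [17]
33. n19.off = 17  [terminal]
34. n20.tag = false  [g.off > 17]
35. n21.acc = true  [terminal]
36. n22.wid = "xz"  ["xz"]
37. n23.off = 22  [terminal]
38. n24.tag = false  [g.off > 22]
39. n25.off = 18  [terminal]
40. n26.acc = false  [terminal]
41. n27.off = 6  [terminal]
42. n24.fin = "mp"  ["mp"]
43. n24.pre = true  [g₁.off > 5]
44. n24.val = true  [c.acc == false]
45. n22.depth = 28  [28]
46. n20.fin = "vr"  ["vr"]
47. n20.pre = true  [true]
48. n20.val = true  [B.depth > 27]
49. n18.idx = "uy"  ["uy"]
50. n18.fin = -7  [len(A.fin) - 9]
51. n18.wid = true  [g.off > 16]
52. n0.idx = "uuy"  ["u" ++ S₁.idx]
53. n0.fin = 19  [B.depth + 2]
54. n0.wid = true  [S₁.fin == -7]

-2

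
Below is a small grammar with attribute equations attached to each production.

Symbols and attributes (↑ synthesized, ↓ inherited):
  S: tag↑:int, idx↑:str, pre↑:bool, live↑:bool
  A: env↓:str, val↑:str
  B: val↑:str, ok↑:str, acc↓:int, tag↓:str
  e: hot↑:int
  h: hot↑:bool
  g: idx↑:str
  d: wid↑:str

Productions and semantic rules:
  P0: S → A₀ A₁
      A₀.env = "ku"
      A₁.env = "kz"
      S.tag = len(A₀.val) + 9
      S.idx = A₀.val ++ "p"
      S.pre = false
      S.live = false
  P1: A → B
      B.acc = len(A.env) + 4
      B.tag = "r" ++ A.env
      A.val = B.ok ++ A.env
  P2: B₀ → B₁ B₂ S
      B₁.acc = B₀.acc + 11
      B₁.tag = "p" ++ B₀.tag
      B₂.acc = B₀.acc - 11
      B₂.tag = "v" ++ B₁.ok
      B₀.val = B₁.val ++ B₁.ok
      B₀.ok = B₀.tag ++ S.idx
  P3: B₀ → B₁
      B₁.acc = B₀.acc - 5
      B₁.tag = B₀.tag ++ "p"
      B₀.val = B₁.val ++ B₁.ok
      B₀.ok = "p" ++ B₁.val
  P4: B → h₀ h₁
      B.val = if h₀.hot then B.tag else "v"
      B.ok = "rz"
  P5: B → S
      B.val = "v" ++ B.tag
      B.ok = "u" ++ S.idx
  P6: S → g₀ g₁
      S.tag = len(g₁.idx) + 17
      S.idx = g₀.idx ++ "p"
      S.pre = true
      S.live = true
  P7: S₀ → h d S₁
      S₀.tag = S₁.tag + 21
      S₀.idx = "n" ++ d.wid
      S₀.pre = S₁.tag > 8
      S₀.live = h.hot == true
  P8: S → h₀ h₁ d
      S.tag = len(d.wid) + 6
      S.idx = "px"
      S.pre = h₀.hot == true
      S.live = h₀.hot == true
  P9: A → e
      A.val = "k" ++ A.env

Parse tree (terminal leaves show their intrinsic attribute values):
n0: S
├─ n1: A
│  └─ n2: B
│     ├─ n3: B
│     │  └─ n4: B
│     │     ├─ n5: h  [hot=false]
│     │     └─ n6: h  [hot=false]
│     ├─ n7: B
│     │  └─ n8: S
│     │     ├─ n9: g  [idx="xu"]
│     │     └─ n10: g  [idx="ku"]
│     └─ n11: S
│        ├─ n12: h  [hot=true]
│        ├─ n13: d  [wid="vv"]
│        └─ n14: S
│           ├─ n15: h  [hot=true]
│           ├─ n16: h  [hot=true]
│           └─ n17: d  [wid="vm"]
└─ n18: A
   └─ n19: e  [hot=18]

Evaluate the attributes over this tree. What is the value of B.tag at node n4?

1. n1.env = "ku"  ["ku"]
2. n2.acc = 6  [len(A.env) + 4]
3. n2.tag = "rku"  ["r" ++ A.env]
4. n3.acc = 17  [B₀.acc + 11]
5. n3.tag = "prku"  ["p" ++ B₀.tag]
6. n4.acc = 12  [B₀.acc - 5]
7. n4.tag = "prkup"  [B₀.tag ++ "p"]
8. n5.hot = false  [terminal]
9. n6.hot = false  [terminal]
10. n4.val = "v"  [if h₀.hot then B.tag else "v"]
11. n4.ok = "rz"  ["rz"]
12. n3.val = "vrz"  [B₁.val ++ B₁.ok]
13. n3.ok = "pv"  ["p" ++ B₁.val]
14. n7.acc = -5  [B₀.acc - 11]
15. n7.tag = "vpv"  ["v" ++ B₁.ok]
16. n9.idx = "xu"  [terminal]
17. n10.idx = "ku"  [terminal]
18. n8.tag = 19  [len(g₁.idx) + 17]
19. n8.idx = "xup"  [g₀.idx ++ "p"]
20. n8.pre = true  [true]
21. n8.live = true  [true]
22. n7.val = "vvpv"  ["v" ++ B.tag]
23. n7.ok = "uxup"  ["u" ++ S.idx]
24. n12.hot = true  [terminal]
25. n13.wid = "vv"  [terminal]
26. n15.hot = true  [terminal]
27. n16.hot = true  [terminal]
28. n17.wid = "vm"  [terminal]
29. n14.tag = 8  [len(d.wid) + 6]
30. n14.idx = "px"  ["px"]
31. n14.pre = true  [h₀.hot == true]
32. n14.live = true  [h₀.hot == true]
33. n11.tag = 29  [S₁.tag + 21]
34. n11.idx = "nvv"  ["n" ++ d.wid]
35. n11.pre = false  [S₁.tag > 8]
36. n11.live = true  [h.hot == true]
37. n2.val = "vrzpv"  [B₁.val ++ B₁.ok]
38. n2.ok = "rkunvv"  [B₀.tag ++ S.idx]
39. n1.val = "rkunvvku"  [B.ok ++ A.env]
40. n18.env = "kz"  ["kz"]
41. n19.hot = 18  [terminal]
42. n18.val = "kkz"  ["k" ++ A.env]
43. n0.tag = 17  [len(A₀.val) + 9]
44. n0.idx = "rkunvvkup"  [A₀.val ++ "p"]
45. n0.pre = false  [false]
46. n0.live = false  [false]

"prkup"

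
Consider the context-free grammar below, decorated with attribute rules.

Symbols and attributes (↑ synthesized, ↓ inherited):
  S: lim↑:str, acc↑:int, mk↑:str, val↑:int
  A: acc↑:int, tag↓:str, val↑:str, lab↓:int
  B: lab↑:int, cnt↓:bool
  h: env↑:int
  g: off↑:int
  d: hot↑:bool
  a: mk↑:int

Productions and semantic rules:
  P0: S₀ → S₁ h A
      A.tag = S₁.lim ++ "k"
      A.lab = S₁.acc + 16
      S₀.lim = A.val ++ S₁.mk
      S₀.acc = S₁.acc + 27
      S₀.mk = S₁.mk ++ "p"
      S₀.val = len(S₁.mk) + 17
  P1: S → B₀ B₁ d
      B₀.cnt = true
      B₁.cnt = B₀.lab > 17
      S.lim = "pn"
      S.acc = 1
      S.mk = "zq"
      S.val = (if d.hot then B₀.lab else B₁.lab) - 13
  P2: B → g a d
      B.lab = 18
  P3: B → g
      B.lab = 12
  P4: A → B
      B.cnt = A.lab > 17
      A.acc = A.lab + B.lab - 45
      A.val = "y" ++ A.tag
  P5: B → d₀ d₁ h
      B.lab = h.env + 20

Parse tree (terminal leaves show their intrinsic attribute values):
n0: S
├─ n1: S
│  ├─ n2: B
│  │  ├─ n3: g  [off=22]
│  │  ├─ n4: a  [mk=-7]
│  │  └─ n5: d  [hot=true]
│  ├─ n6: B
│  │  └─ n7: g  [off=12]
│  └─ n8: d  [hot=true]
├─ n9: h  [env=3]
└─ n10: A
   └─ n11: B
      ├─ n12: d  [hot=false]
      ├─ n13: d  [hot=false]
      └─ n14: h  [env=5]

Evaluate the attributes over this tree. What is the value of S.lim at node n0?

"ypnkzq"

1. n2.cnt = true  [true]
2. n3.off = 22  [terminal]
3. n4.mk = -7  [terminal]
4. n5.hot = true  [terminal]
5. n2.lab = 18  [18]
6. n6.cnt = true  [B₀.lab > 17]
7. n7.off = 12  [terminal]
8. n6.lab = 12  [12]
9. n8.hot = true  [terminal]
10. n1.lim = "pn"  ["pn"]
11. n1.acc = 1  [1]
12. n1.mk = "zq"  ["zq"]
13. n1.val = 5  [(if d.hot then B₀.lab else B₁.lab) - 13]
14. n9.env = 3  [terminal]
15. n10.tag = "pnk"  [S₁.lim ++ "k"]
16. n10.lab = 17  [S₁.acc + 16]
17. n11.cnt = false  [A.lab > 17]
18. n12.hot = false  [terminal]
19. n13.hot = false  [terminal]
20. n14.env = 5  [terminal]
21. n11.lab = 25  [h.env + 20]
22. n10.acc = -3  [A.lab + B.lab - 45]
23. n10.val = "ypnk"  ["y" ++ A.tag]
24. n0.lim = "ypnkzq"  [A.val ++ S₁.mk]
25. n0.acc = 28  [S₁.acc + 27]
26. n0.mk = "zqp"  [S₁.mk ++ "p"]
27. n0.val = 19  [len(S₁.mk) + 17]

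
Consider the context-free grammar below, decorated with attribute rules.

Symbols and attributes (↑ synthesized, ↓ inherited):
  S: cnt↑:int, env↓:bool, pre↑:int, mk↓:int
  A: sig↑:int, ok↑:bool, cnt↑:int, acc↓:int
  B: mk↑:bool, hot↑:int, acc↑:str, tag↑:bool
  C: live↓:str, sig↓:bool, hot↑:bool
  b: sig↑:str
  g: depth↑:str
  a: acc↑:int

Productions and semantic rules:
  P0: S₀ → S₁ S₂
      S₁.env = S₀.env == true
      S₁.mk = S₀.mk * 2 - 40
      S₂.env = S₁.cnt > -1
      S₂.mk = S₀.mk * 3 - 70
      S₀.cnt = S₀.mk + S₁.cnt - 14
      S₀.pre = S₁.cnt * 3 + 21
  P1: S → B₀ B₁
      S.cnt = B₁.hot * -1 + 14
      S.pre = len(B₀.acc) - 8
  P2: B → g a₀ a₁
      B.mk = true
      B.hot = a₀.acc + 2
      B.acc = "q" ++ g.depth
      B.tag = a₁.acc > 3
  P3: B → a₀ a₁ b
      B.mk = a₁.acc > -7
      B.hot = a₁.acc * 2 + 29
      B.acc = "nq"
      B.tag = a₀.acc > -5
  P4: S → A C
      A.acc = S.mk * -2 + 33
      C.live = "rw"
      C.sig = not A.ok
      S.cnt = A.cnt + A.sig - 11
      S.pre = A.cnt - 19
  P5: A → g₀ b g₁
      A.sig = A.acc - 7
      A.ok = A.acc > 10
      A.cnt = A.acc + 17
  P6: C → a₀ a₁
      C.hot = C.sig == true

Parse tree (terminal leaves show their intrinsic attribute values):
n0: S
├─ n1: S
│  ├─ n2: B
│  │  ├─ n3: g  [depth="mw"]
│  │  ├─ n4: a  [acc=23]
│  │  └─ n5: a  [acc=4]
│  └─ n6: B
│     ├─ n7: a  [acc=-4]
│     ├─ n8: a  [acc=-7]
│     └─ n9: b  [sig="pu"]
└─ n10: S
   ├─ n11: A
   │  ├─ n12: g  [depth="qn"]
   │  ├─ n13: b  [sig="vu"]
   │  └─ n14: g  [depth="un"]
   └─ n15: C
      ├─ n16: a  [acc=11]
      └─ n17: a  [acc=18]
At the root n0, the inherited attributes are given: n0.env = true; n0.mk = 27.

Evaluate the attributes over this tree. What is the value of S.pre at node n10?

1. n0.env = true  [given at root]
2. n0.mk = 27  [given at root]
3. n1.env = true  [S₀.env == true]
4. n1.mk = 14  [S₀.mk * 2 - 40]
5. n3.depth = "mw"  [terminal]
6. n4.acc = 23  [terminal]
7. n5.acc = 4  [terminal]
8. n2.mk = true  [true]
9. n2.hot = 25  [a₀.acc + 2]
10. n2.acc = "qmw"  ["q" ++ g.depth]
11. n2.tag = true  [a₁.acc > 3]
12. n7.acc = -4  [terminal]
13. n8.acc = -7  [terminal]
14. n9.sig = "pu"  [terminal]
15. n6.mk = false  [a₁.acc > -7]
16. n6.hot = 15  [a₁.acc * 2 + 29]
17. n6.acc = "nq"  ["nq"]
18. n6.tag = true  [a₀.acc > -5]
19. n1.cnt = -1  [B₁.hot * -1 + 14]
20. n1.pre = -5  [len(B₀.acc) - 8]
21. n10.env = false  [S₁.cnt > -1]
22. n10.mk = 11  [S₀.mk * 3 - 70]
23. n11.acc = 11  [S.mk * -2 + 33]
24. n12.depth = "qn"  [terminal]
25. n13.sig = "vu"  [terminal]
26. n14.depth = "un"  [terminal]
27. n11.sig = 4  [A.acc - 7]
28. n11.ok = true  [A.acc > 10]
29. n11.cnt = 28  [A.acc + 17]
30. n15.live = "rw"  ["rw"]
31. n15.sig = false  [not A.ok]
32. n16.acc = 11  [terminal]
33. n17.acc = 18  [terminal]
34. n15.hot = false  [C.sig == true]
35. n10.cnt = 21  [A.cnt + A.sig - 11]
36. n10.pre = 9  [A.cnt - 19]
37. n0.cnt = 12  [S₀.mk + S₁.cnt - 14]
38. n0.pre = 18  [S₁.cnt * 3 + 21]

9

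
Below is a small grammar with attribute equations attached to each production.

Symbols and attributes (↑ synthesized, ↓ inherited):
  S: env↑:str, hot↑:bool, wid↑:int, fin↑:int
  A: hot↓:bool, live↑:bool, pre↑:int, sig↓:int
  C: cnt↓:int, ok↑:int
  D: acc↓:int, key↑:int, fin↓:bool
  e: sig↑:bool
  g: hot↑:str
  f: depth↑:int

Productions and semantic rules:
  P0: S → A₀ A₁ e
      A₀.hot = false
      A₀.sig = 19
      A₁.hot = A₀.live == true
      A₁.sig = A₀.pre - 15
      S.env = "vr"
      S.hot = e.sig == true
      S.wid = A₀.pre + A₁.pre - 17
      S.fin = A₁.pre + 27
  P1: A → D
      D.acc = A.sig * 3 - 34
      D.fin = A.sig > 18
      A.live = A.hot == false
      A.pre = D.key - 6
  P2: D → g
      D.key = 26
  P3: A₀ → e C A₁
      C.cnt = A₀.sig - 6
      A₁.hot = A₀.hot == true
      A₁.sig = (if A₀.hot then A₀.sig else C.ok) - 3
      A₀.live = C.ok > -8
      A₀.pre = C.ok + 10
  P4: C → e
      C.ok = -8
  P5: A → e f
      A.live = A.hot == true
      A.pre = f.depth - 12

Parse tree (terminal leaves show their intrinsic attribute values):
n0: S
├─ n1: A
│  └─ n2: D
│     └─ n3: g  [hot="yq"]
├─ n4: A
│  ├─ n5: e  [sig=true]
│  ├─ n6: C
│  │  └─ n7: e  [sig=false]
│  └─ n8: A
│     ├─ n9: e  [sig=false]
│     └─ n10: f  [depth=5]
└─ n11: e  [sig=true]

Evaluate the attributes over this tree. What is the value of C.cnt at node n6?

1. n1.hot = false  [false]
2. n1.sig = 19  [19]
3. n2.acc = 23  [A.sig * 3 - 34]
4. n2.fin = true  [A.sig > 18]
5. n3.hot = "yq"  [terminal]
6. n2.key = 26  [26]
7. n1.live = true  [A.hot == false]
8. n1.pre = 20  [D.key - 6]
9. n4.hot = true  [A₀.live == true]
10. n4.sig = 5  [A₀.pre - 15]
11. n5.sig = true  [terminal]
12. n6.cnt = -1  [A₀.sig - 6]
13. n7.sig = false  [terminal]
14. n6.ok = -8  [-8]
15. n8.hot = true  [A₀.hot == true]
16. n8.sig = 2  [(if A₀.hot then A₀.sig else C.ok) - 3]
17. n9.sig = false  [terminal]
18. n10.depth = 5  [terminal]
19. n8.live = true  [A.hot == true]
20. n8.pre = -7  [f.depth - 12]
21. n4.live = false  [C.ok > -8]
22. n4.pre = 2  [C.ok + 10]
23. n11.sig = true  [terminal]
24. n0.env = "vr"  ["vr"]
25. n0.hot = true  [e.sig == true]
26. n0.wid = 5  [A₀.pre + A₁.pre - 17]
27. n0.fin = 29  [A₁.pre + 27]

-1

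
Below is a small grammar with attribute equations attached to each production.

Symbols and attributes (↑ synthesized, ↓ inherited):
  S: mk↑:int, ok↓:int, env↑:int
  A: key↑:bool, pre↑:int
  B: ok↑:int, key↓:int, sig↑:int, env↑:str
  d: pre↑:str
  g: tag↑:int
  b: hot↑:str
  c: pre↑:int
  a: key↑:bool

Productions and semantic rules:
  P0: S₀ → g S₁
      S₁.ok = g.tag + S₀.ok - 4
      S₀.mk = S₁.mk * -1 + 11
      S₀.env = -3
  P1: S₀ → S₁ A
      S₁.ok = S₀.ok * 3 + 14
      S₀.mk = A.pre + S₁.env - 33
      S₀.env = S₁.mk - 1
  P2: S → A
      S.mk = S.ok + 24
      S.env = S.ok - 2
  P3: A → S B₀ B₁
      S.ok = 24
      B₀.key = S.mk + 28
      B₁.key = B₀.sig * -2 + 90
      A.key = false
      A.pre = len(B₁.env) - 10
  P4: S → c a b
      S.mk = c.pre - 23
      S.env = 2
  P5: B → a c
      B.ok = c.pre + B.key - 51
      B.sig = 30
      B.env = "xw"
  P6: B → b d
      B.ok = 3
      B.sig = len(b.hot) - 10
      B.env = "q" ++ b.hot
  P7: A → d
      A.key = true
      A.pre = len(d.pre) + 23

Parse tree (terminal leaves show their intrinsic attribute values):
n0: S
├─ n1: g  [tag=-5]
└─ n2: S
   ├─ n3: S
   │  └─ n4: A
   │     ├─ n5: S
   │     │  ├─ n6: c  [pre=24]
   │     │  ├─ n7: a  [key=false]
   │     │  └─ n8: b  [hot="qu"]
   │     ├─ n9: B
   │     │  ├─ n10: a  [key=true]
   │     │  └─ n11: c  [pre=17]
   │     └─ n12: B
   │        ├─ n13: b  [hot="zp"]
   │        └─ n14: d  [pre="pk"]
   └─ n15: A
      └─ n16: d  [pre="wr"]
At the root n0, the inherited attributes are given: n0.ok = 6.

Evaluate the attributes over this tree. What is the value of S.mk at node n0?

16

1. n0.ok = 6  [given at root]
2. n1.tag = -5  [terminal]
3. n2.ok = -3  [g.tag + S₀.ok - 4]
4. n3.ok = 5  [S₀.ok * 3 + 14]
5. n5.ok = 24  [24]
6. n6.pre = 24  [terminal]
7. n7.key = false  [terminal]
8. n8.hot = "qu"  [terminal]
9. n5.mk = 1  [c.pre - 23]
10. n5.env = 2  [2]
11. n9.key = 29  [S.mk + 28]
12. n10.key = true  [terminal]
13. n11.pre = 17  [terminal]
14. n9.ok = -5  [c.pre + B.key - 51]
15. n9.sig = 30  [30]
16. n9.env = "xw"  ["xw"]
17. n12.key = 30  [B₀.sig * -2 + 90]
18. n13.hot = "zp"  [terminal]
19. n14.pre = "pk"  [terminal]
20. n12.ok = 3  [3]
21. n12.sig = -8  [len(b.hot) - 10]
22. n12.env = "qzp"  ["q" ++ b.hot]
23. n4.key = false  [false]
24. n4.pre = -7  [len(B₁.env) - 10]
25. n3.mk = 29  [S.ok + 24]
26. n3.env = 3  [S.ok - 2]
27. n16.pre = "wr"  [terminal]
28. n15.key = true  [true]
29. n15.pre = 25  [len(d.pre) + 23]
30. n2.mk = -5  [A.pre + S₁.env - 33]
31. n2.env = 28  [S₁.mk - 1]
32. n0.mk = 16  [S₁.mk * -1 + 11]
33. n0.env = -3  [-3]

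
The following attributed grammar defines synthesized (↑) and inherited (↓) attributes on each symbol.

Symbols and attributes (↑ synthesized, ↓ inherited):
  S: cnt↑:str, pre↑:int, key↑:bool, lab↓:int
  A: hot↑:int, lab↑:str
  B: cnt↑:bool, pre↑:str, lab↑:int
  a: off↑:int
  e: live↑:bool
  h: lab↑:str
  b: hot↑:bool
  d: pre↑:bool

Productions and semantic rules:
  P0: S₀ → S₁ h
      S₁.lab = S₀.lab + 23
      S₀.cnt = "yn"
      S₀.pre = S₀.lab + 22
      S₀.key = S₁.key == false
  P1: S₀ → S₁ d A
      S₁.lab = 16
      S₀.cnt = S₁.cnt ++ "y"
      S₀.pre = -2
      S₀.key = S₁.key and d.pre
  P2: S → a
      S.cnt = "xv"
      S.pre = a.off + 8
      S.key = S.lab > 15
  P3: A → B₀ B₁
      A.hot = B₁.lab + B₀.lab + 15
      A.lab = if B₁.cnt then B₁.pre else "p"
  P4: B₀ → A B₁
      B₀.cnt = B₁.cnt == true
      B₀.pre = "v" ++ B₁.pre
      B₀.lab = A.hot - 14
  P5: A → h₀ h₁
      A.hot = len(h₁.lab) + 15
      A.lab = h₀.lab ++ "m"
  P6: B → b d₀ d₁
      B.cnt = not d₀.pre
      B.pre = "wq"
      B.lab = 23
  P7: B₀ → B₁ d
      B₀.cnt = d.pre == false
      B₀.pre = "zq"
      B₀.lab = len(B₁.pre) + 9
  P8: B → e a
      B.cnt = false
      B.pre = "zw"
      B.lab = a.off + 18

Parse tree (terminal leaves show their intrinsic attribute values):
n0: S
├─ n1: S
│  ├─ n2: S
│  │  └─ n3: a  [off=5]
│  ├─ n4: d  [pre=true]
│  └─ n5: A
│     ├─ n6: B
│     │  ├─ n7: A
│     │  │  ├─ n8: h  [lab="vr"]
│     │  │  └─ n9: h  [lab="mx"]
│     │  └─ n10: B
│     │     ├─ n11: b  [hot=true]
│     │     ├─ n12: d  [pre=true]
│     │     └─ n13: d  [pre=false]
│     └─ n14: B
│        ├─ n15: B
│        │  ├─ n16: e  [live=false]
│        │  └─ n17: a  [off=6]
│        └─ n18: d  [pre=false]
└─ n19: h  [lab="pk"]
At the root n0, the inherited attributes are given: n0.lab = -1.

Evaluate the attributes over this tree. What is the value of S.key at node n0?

1. n0.lab = -1  [given at root]
2. n1.lab = 22  [S₀.lab + 23]
3. n2.lab = 16  [16]
4. n3.off = 5  [terminal]
5. n2.cnt = "xv"  ["xv"]
6. n2.pre = 13  [a.off + 8]
7. n2.key = true  [S.lab > 15]
8. n4.pre = true  [terminal]
9. n8.lab = "vr"  [terminal]
10. n9.lab = "mx"  [terminal]
11. n7.hot = 17  [len(h₁.lab) + 15]
12. n7.lab = "vrm"  [h₀.lab ++ "m"]
13. n11.hot = true  [terminal]
14. n12.pre = true  [terminal]
15. n13.pre = false  [terminal]
16. n10.cnt = false  [not d₀.pre]
17. n10.pre = "wq"  ["wq"]
18. n10.lab = 23  [23]
19. n6.cnt = false  [B₁.cnt == true]
20. n6.pre = "vwq"  ["v" ++ B₁.pre]
21. n6.lab = 3  [A.hot - 14]
22. n16.live = false  [terminal]
23. n17.off = 6  [terminal]
24. n15.cnt = false  [false]
25. n15.pre = "zw"  ["zw"]
26. n15.lab = 24  [a.off + 18]
27. n18.pre = false  [terminal]
28. n14.cnt = true  [d.pre == false]
29. n14.pre = "zq"  ["zq"]
30. n14.lab = 11  [len(B₁.pre) + 9]
31. n5.hot = 29  [B₁.lab + B₀.lab + 15]
32. n5.lab = "zq"  [if B₁.cnt then B₁.pre else "p"]
33. n1.cnt = "xvy"  [S₁.cnt ++ "y"]
34. n1.pre = -2  [-2]
35. n1.key = true  [S₁.key and d.pre]
36. n19.lab = "pk"  [terminal]
37. n0.cnt = "yn"  ["yn"]
38. n0.pre = 21  [S₀.lab + 22]
39. n0.key = false  [S₁.key == false]

false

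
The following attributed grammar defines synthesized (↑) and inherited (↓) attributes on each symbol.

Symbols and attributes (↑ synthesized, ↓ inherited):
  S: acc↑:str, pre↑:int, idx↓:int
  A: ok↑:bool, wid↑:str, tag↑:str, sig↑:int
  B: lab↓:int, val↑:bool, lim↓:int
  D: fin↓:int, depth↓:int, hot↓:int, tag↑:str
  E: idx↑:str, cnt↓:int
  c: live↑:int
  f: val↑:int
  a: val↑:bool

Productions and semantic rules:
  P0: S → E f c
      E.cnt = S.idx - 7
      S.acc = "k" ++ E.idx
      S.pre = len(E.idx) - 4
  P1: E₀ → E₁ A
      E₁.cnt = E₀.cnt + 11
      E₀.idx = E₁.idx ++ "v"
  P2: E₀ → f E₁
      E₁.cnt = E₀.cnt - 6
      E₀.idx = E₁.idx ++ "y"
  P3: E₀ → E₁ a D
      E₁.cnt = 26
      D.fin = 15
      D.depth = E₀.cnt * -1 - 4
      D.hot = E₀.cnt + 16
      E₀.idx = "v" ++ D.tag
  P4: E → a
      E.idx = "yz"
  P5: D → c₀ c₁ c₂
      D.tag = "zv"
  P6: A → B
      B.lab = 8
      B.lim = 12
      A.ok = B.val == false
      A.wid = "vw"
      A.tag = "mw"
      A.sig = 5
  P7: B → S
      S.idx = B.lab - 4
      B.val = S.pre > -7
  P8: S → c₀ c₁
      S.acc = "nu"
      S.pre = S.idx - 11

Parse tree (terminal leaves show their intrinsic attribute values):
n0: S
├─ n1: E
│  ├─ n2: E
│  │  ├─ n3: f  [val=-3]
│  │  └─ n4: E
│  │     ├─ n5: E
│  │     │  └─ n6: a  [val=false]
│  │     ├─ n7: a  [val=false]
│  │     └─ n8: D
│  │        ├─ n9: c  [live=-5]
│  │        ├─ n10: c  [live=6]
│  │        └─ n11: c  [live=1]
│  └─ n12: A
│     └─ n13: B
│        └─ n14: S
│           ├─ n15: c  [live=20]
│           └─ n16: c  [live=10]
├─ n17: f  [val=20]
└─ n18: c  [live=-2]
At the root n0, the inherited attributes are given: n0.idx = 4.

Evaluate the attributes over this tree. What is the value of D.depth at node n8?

-6

1. n0.idx = 4  [given at root]
2. n1.cnt = -3  [S.idx - 7]
3. n2.cnt = 8  [E₀.cnt + 11]
4. n3.val = -3  [terminal]
5. n4.cnt = 2  [E₀.cnt - 6]
6. n5.cnt = 26  [26]
7. n6.val = false  [terminal]
8. n5.idx = "yz"  ["yz"]
9. n7.val = false  [terminal]
10. n8.fin = 15  [15]
11. n8.depth = -6  [E₀.cnt * -1 - 4]
12. n8.hot = 18  [E₀.cnt + 16]
13. n9.live = -5  [terminal]
14. n10.live = 6  [terminal]
15. n11.live = 1  [terminal]
16. n8.tag = "zv"  ["zv"]
17. n4.idx = "vzv"  ["v" ++ D.tag]
18. n2.idx = "vzvy"  [E₁.idx ++ "y"]
19. n13.lab = 8  [8]
20. n13.lim = 12  [12]
21. n14.idx = 4  [B.lab - 4]
22. n15.live = 20  [terminal]
23. n16.live = 10  [terminal]
24. n14.acc = "nu"  ["nu"]
25. n14.pre = -7  [S.idx - 11]
26. n13.val = false  [S.pre > -7]
27. n12.ok = true  [B.val == false]
28. n12.wid = "vw"  ["vw"]
29. n12.tag = "mw"  ["mw"]
30. n12.sig = 5  [5]
31. n1.idx = "vzvyv"  [E₁.idx ++ "v"]
32. n17.val = 20  [terminal]
33. n18.live = -2  [terminal]
34. n0.acc = "kvzvyv"  ["k" ++ E.idx]
35. n0.pre = 1  [len(E.idx) - 4]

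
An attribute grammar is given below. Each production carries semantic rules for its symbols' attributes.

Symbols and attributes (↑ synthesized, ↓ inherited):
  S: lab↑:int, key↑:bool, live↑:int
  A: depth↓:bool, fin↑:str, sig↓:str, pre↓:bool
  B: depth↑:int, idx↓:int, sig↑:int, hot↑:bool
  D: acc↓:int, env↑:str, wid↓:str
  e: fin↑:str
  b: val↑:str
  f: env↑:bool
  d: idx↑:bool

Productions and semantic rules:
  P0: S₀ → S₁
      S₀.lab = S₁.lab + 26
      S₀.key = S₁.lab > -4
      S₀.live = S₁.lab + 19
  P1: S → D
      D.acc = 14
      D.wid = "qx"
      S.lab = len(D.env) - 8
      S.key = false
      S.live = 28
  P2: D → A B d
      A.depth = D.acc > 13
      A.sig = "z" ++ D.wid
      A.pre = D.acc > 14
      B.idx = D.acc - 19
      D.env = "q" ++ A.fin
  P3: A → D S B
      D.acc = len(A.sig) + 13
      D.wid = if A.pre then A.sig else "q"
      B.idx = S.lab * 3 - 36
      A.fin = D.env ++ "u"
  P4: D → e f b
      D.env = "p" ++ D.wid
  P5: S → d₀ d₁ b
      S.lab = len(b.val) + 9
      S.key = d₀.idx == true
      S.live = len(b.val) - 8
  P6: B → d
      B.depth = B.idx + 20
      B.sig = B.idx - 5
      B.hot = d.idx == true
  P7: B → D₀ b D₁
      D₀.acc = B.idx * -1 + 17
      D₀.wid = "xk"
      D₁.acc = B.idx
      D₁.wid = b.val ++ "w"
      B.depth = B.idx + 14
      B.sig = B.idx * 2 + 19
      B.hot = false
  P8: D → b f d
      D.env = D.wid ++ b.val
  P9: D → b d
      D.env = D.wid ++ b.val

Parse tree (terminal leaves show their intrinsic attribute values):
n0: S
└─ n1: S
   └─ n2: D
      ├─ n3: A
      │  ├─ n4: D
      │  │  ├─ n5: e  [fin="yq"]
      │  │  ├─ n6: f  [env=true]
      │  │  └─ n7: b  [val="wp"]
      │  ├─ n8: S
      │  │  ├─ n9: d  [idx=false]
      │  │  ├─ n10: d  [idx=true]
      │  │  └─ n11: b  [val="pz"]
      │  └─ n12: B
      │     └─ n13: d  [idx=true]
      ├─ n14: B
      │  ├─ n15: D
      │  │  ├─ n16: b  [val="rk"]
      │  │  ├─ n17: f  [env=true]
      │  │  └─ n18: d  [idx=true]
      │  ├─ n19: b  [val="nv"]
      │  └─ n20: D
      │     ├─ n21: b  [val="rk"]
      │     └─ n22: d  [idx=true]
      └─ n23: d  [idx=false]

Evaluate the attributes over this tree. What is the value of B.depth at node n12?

17

1. n2.acc = 14  [14]
2. n2.wid = "qx"  ["qx"]
3. n3.depth = true  [D.acc > 13]
4. n3.sig = "zqx"  ["z" ++ D.wid]
5. n3.pre = false  [D.acc > 14]
6. n4.acc = 16  [len(A.sig) + 13]
7. n4.wid = "q"  [if A.pre then A.sig else "q"]
8. n5.fin = "yq"  [terminal]
9. n6.env = true  [terminal]
10. n7.val = "wp"  [terminal]
11. n4.env = "pq"  ["p" ++ D.wid]
12. n9.idx = false  [terminal]
13. n10.idx = true  [terminal]
14. n11.val = "pz"  [terminal]
15. n8.lab = 11  [len(b.val) + 9]
16. n8.key = false  [d₀.idx == true]
17. n8.live = -6  [len(b.val) - 8]
18. n12.idx = -3  [S.lab * 3 - 36]
19. n13.idx = true  [terminal]
20. n12.depth = 17  [B.idx + 20]
21. n12.sig = -8  [B.idx - 5]
22. n12.hot = true  [d.idx == true]
23. n3.fin = "pqu"  [D.env ++ "u"]
24. n14.idx = -5  [D.acc - 19]
25. n15.acc = 22  [B.idx * -1 + 17]
26. n15.wid = "xk"  ["xk"]
27. n16.val = "rk"  [terminal]
28. n17.env = true  [terminal]
29. n18.idx = true  [terminal]
30. n15.env = "xkrk"  [D.wid ++ b.val]
31. n19.val = "nv"  [terminal]
32. n20.acc = -5  [B.idx]
33. n20.wid = "nvw"  [b.val ++ "w"]
34. n21.val = "rk"  [terminal]
35. n22.idx = true  [terminal]
36. n20.env = "nvwrk"  [D.wid ++ b.val]
37. n14.depth = 9  [B.idx + 14]
38. n14.sig = 9  [B.idx * 2 + 19]
39. n14.hot = false  [false]
40. n23.idx = false  [terminal]
41. n2.env = "qpqu"  ["q" ++ A.fin]
42. n1.lab = -4  [len(D.env) - 8]
43. n1.key = false  [false]
44. n1.live = 28  [28]
45. n0.lab = 22  [S₁.lab + 26]
46. n0.key = false  [S₁.lab > -4]
47. n0.live = 15  [S₁.lab + 19]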